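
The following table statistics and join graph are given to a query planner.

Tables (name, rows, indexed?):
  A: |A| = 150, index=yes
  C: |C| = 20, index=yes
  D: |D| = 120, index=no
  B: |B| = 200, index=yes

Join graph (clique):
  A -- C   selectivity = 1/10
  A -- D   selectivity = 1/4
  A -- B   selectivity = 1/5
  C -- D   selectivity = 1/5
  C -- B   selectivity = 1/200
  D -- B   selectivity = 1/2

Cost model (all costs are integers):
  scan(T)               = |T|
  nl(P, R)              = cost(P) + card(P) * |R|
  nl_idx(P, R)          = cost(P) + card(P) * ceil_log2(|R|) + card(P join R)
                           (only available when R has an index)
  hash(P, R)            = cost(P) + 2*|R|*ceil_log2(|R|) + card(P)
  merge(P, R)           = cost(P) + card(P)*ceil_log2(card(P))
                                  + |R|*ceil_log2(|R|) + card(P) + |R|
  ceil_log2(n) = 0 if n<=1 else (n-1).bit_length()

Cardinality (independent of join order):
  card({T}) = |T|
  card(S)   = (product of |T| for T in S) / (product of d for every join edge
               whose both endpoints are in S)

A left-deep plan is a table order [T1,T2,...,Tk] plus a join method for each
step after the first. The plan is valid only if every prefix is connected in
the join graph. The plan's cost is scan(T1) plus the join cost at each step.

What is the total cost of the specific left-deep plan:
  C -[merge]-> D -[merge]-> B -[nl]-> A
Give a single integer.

43700

step 1: scan C: cost=20, card=20
step 2: join D via merge
    card(P join D) = 20*120/(5) = 480
    cost = 20 + 20*5 + 120*7 + 20 + 120 = 1100
step 3: join B via merge
    card(P join B) = 480*200/(200*2) = 240
    cost = 1100 + 480*9 + 200*8 + 480 + 200 = 7700
step 4: join A via nl
    card(P join A) = 240*150/(10*4*5) = 180
    cost = 7700 + 240*150 = 43700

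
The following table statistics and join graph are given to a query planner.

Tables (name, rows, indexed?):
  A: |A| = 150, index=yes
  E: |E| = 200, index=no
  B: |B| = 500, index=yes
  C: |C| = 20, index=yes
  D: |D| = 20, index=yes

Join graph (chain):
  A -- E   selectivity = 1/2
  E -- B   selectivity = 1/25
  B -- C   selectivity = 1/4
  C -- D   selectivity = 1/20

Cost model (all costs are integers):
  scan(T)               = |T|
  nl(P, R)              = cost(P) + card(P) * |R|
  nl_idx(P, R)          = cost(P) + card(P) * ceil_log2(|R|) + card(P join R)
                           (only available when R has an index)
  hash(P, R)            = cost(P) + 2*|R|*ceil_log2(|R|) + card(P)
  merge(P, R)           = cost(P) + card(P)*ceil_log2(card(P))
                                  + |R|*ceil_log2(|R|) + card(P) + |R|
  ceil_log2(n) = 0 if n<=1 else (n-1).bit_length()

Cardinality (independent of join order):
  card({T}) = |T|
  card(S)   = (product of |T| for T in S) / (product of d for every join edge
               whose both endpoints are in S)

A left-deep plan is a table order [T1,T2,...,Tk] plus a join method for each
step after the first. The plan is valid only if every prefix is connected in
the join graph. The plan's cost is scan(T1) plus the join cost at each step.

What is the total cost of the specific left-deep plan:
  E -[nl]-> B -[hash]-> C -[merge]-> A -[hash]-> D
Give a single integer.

1925950

step 1: scan E: cost=200, card=200
step 2: join B via nl
    card(P join B) = 200*500/(25) = 4000
    cost = 200 + 200*500 = 100200
step 3: join C via hash
    card(P join C) = 4000*20/(4) = 20000
    cost = 100200 + 2*20*5 + 4000 = 104400
step 4: join A via merge
    card(P join A) = 20000*150/(2) = 1500000
    cost = 104400 + 20000*15 + 150*8 + 20000 + 150 = 425750
step 5: join D via hash
    card(P join D) = 1500000*20/(20) = 1500000
    cost = 425750 + 2*20*5 + 1500000 = 1925950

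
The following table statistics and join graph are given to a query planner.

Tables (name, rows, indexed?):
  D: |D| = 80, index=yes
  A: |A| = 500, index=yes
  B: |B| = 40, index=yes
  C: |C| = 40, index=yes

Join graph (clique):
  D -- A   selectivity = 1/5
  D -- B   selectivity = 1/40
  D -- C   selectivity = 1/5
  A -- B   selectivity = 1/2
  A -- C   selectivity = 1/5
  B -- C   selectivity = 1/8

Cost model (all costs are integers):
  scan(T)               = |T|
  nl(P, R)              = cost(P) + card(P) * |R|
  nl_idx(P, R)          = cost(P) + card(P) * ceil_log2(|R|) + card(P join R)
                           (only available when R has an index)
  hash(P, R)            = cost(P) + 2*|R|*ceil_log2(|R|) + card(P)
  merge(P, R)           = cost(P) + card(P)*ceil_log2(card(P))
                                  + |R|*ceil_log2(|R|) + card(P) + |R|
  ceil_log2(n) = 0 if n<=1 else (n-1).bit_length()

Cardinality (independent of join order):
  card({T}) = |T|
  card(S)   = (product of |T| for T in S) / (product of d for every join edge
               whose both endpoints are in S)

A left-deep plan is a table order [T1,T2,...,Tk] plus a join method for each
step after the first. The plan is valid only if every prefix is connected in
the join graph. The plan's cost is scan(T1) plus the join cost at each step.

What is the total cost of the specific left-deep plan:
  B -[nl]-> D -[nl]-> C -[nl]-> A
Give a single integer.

step 1: scan B: cost=40, card=40
step 2: join D via nl
    card(P join D) = 40*80/(40) = 80
    cost = 40 + 40*80 = 3240
step 3: join C via nl
    card(P join C) = 80*40/(5*8) = 80
    cost = 3240 + 80*40 = 6440
step 4: join A via nl
    card(P join A) = 80*500/(5*2*5) = 800
    cost = 6440 + 80*500 = 46440

46440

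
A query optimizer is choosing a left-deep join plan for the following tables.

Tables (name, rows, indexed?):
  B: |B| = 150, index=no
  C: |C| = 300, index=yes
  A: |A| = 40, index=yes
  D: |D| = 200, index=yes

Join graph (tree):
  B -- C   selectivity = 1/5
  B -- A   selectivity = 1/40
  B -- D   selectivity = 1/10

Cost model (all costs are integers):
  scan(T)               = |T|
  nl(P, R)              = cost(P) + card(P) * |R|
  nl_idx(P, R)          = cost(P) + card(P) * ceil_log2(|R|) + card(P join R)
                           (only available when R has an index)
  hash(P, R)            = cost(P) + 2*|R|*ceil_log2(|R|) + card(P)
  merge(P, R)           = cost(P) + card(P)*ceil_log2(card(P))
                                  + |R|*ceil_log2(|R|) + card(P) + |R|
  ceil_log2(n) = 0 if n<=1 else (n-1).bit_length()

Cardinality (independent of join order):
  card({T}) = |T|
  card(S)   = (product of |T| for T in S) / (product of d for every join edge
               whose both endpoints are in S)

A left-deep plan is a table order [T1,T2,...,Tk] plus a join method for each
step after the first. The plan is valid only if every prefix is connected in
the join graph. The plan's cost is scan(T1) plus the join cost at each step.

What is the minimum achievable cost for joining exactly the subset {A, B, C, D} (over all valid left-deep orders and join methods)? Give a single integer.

Selinger DP over subsets of {A,B,C,D}:
  {B}: scan cost=150, card=150
  {C}: scan cost=300, card=300
  {A}: scan cost=40, card=40
  {D}: scan cost=200, card=200
  {BC}: card=9000; try (B,hash)→3000, (C,merge)→4500, (B,merge)→4650, (C,hash)→5700, (C,nl_idx)→10500, (C,nl)→45150 …(+1); best=3000 via (B,hash)
  {AB}: card=150; try (A,hash)→780, (A,nl_idx)→1200, (B,merge)→1670, (A,merge)→1780, (B,hash)→2480, (B,nl)→6040 …(+1); best=780 via (A,hash)
  {BD}: card=3000; try (B,hash)→2800, (D,merge)→3300, (B,merge)→3350, (D,hash)→3500, (D,nl_idx)→4350, (D,nl)→30150 …(+1); best=2800 via (B,hash)
  {ABC}: card=9000; try (C,merge)→5130, (C,hash)→6330, (C,nl_idx)→11130, (A,hash)→12480, (C,nl)→45780, (A,nl_idx)→66000 …(+2); best=5130 via (C,merge)
  {BCD}: card=180000; try (C,hash)→11200, (D,hash)→15200, (C,merge)→44800, (D,merge)→139800, (C,nl_idx)→209800, (D,nl_idx)→255000 …(+2); best=11200 via (C,hash)
  {ABD}: card=3000; try (D,merge)→3930, (D,hash)→4130, (D,nl_idx)→4980, (A,hash)→6280, (A,nl_idx)→23800, (D,nl)→30780 …(+2); best=3930 via (D,merge)
  {ABCD}: card=180000; try (C,hash)→12330, (D,hash)→17330, (C,merge)→45930, (D,merge)→141930, (A,hash)→191680, (C,nl_idx)→210930 …(+6); best=12330 via (C,hash)

12330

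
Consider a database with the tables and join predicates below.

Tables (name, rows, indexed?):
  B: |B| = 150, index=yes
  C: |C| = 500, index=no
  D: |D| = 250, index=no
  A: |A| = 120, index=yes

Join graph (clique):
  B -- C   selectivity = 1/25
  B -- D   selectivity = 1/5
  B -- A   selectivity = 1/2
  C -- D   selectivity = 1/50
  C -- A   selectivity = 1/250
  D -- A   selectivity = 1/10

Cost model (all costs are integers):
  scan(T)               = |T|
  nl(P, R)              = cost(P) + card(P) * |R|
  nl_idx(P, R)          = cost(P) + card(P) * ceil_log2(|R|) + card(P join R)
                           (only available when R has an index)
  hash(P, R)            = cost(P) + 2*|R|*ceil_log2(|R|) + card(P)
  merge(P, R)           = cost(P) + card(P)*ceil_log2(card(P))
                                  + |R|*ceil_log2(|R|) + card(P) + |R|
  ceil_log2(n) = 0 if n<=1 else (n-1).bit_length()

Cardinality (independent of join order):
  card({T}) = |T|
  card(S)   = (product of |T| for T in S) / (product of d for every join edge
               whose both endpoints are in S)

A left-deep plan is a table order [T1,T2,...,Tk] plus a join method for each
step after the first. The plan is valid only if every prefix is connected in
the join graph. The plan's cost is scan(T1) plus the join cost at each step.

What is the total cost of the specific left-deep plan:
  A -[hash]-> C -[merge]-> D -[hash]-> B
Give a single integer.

step 1: scan A: cost=120, card=120
step 2: join C via hash
    card(P join C) = 120*500/(250) = 240
    cost = 120 + 2*500*9 + 120 = 9240
step 3: join D via merge
    card(P join D) = 240*250/(50*10) = 120
    cost = 9240 + 240*8 + 250*8 + 240 + 250 = 13650
step 4: join B via hash
    card(P join B) = 120*150/(25*5*2) = 72
    cost = 13650 + 2*150*8 + 120 = 16170

16170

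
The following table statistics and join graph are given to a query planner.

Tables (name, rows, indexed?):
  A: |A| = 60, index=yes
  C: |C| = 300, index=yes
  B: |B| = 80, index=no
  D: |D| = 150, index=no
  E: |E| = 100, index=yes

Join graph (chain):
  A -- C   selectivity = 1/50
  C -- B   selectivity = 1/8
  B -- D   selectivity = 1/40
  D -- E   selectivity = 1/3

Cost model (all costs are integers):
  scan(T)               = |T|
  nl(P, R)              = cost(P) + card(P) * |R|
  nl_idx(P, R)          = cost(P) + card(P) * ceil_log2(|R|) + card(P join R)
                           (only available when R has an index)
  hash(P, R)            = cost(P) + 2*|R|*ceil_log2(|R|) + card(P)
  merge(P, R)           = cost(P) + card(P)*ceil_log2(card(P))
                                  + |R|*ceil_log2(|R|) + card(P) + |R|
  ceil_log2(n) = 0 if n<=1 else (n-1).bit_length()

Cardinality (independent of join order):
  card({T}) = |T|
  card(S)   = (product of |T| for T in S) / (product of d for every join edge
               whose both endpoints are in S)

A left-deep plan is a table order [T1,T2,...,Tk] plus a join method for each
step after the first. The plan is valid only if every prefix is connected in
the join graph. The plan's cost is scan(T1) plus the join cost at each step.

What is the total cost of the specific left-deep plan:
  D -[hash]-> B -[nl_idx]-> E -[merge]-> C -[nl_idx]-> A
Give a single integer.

2866520

step 1: scan D: cost=150, card=150
step 2: join B via hash
    card(P join B) = 150*80/(40) = 300
    cost = 150 + 2*80*7 + 150 = 1420
step 3: join E via nl_idx
    card(P join E) = 300*100/(3) = 10000
    cost = 1420 + 300*7 + 10000 = 13520
step 4: join C via merge
    card(P join C) = 10000*300/(8) = 375000
    cost = 13520 + 10000*14 + 300*9 + 10000 + 300 = 166520
step 5: join A via nl_idx
    card(P join A) = 375000*60/(50) = 450000
    cost = 166520 + 375000*6 + 450000 = 2866520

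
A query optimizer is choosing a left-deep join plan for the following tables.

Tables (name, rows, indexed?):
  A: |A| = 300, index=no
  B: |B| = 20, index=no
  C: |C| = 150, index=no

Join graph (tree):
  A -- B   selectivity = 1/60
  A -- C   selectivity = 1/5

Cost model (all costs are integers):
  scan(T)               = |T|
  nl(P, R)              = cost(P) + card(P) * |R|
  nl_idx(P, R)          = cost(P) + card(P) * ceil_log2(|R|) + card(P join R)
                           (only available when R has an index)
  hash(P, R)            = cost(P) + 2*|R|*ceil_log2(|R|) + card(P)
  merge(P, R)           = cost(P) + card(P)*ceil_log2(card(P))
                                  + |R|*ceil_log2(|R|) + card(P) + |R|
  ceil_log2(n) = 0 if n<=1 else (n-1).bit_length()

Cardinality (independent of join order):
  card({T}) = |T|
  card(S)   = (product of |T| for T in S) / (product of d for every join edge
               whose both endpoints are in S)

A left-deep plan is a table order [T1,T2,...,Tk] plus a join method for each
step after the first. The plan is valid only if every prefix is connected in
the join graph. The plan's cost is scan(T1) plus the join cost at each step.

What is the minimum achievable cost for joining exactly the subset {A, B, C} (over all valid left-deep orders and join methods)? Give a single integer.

2950

Selinger DP over subsets of {A,B,C}:
  {A}: scan cost=300, card=300
  {B}: scan cost=20, card=20
  {C}: scan cost=150, card=150
  {AB}: card=100; try (B,hash)→800, (A,merge)→3140, (B,merge)→3420, (A,hash)→5440, (A,nl)→6020, (B,nl)→6300; best=800 via (B,hash)
  {AC}: card=9000; try (C,hash)→3000, (A,merge)→4500, (C,merge)→4650, (A,hash)→5700, (A,nl)→45150, (C,nl)→45300; best=3000 via (C,hash)
  {ABC}: card=3000; try (C,merge)→2950, (C,hash)→3300, (B,hash)→12200, (C,nl)→15800, (B,merge)→138120, (B,nl)→183000; best=2950 via (C,merge)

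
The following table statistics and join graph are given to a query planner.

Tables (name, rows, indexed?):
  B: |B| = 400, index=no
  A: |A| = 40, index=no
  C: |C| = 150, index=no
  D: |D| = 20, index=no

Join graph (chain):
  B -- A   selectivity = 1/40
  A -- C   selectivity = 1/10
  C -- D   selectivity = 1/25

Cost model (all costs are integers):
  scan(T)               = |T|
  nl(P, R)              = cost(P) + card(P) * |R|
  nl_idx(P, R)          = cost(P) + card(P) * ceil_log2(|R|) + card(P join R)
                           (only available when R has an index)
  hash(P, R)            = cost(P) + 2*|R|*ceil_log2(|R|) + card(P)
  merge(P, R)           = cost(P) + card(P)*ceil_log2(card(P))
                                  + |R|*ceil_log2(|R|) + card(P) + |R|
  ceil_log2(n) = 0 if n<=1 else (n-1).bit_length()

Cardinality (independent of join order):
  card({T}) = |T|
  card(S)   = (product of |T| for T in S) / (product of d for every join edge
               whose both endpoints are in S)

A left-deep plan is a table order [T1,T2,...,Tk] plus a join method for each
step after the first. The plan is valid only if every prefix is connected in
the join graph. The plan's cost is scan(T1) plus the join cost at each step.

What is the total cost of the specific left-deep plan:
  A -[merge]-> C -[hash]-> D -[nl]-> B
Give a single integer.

step 1: scan A: cost=40, card=40
step 2: join C via merge
    card(P join C) = 40*150/(10) = 600
    cost = 40 + 40*6 + 150*8 + 40 + 150 = 1670
step 3: join D via hash
    card(P join D) = 600*20/(25) = 480
    cost = 1670 + 2*20*5 + 600 = 2470
step 4: join B via nl
    card(P join B) = 480*400/(40) = 4800
    cost = 2470 + 480*400 = 194470

194470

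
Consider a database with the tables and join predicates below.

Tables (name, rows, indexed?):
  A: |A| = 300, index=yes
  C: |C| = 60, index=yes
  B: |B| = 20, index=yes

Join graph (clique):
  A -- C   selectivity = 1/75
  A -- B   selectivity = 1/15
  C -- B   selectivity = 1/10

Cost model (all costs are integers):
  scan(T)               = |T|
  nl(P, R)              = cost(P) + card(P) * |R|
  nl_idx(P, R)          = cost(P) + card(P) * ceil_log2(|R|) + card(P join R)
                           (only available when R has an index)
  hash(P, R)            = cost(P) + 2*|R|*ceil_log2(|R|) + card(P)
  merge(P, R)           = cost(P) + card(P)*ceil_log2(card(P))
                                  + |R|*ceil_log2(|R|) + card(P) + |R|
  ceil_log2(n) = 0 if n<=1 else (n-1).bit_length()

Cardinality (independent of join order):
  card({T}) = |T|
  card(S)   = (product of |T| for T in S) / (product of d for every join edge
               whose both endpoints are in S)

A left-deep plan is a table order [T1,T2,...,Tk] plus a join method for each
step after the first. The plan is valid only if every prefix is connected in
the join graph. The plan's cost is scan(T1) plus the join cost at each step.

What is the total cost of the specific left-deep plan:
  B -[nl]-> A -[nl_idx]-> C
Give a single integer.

step 1: scan B: cost=20, card=20
step 2: join A via nl
    card(P join A) = 20*300/(15) = 400
    cost = 20 + 20*300 = 6020
step 3: join C via nl_idx
    card(P join C) = 400*60/(75*10) = 32
    cost = 6020 + 400*6 + 32 = 8452

8452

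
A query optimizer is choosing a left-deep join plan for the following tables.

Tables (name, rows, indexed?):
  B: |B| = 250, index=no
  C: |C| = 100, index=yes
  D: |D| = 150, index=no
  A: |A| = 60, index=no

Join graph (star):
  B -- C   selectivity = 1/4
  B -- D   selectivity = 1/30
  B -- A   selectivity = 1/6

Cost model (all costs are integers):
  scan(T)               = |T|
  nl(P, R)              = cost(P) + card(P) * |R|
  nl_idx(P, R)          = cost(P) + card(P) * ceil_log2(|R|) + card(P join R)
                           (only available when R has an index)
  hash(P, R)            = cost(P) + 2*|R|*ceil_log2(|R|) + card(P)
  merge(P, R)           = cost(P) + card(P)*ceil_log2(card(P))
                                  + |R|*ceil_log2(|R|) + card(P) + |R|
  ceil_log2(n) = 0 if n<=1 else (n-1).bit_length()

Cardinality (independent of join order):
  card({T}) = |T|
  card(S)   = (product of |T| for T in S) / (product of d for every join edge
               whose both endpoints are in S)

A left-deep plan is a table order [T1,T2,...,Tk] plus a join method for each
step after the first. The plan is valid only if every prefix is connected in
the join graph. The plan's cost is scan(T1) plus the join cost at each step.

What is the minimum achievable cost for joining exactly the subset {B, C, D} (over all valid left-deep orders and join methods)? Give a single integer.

Selinger DP over subsets of {B,C,D}:
  {B}: scan cost=250, card=250
  {C}: scan cost=100, card=100
  {D}: scan cost=150, card=150
  {BC}: card=6250; try (C,hash)→1900, (B,merge)→3150, (C,merge)→3300, (B,hash)→4200, (C,nl_idx)→8250, (B,nl)→25100 …(+1); best=1900 via (C,hash)
  {BD}: card=1250; try (D,hash)→2900, (B,merge)→3750, (D,merge)→3850, (B,hash)→4300, (B,nl)→37650, (D,nl)→37750; best=2900 via (D,hash)
  {BCD}: card=31250; try (C,hash)→5550, (D,hash)→10550, (C,merge)→18700, (C,nl_idx)→42900, (D,merge)→90750, (C,nl)→127900 …(+1); best=5550 via (C,hash)

5550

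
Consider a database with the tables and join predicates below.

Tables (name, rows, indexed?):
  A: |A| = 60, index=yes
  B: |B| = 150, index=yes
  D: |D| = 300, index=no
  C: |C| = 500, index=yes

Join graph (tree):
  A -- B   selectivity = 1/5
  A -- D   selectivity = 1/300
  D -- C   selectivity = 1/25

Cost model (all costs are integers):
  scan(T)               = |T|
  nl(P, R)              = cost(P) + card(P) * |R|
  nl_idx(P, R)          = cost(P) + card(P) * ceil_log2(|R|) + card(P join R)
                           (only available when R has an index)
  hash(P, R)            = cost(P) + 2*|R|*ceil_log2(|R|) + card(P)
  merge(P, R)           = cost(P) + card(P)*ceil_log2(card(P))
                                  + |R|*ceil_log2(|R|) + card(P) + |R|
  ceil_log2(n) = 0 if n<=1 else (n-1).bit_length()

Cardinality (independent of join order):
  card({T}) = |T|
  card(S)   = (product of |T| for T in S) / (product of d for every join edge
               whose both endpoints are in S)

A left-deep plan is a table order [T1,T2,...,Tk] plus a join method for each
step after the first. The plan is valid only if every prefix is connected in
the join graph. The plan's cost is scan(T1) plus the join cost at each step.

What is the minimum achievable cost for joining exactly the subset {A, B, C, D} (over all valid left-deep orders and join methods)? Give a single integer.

6660

Selinger DP over subsets of {A,B,C,D}:
  {A}: scan cost=60, card=60
  {B}: scan cost=150, card=150
  {D}: scan cost=300, card=300
  {C}: scan cost=500, card=500
  {AB}: card=1800; try (A,hash)→1020, (B,merge)→1830, (A,merge)→1920, (B,nl_idx)→2340, (B,hash)→2520, (A,nl_idx)→2850 …(+2); best=1020 via (A,hash)
  {AD}: card=60; try (A,hash)→1320, (A,nl_idx)→2160, (D,merge)→3480, (A,merge)→3720, (D,hash)→5520, (D,nl)→18060 …(+1); best=1320 via (A,hash)
  {CD}: card=6000; try (D,hash)→6400, (C,merge)→8300, (D,merge)→8500, (C,nl_idx)→9000, (C,hash)→9600, (C,nl)→150300 …(+1); best=6400 via (D,hash)
  {ABD}: card=1800; try (B,merge)→3090, (B,nl_idx)→3600, (B,hash)→3780, (D,hash)→8220, (B,nl)→10320, (D,merge)→25620 …(+1); best=3090 via (B,merge)
  {ACD}: card=1200; try (C,nl_idx)→3060, (C,merge)→6740, (C,hash)→10380, (A,hash)→13120, (C,nl)→31320, (A,nl_idx)→43600 …(+2); best=3060 via (C,nl_idx)
  {ABCD}: card=36000; try (B,hash)→6660, (C,hash)→13890, (B,merge)→18810, (C,merge)→29690, (B,nl_idx)→48660, (C,nl_idx)→55290 …(+2); best=6660 via (B,hash)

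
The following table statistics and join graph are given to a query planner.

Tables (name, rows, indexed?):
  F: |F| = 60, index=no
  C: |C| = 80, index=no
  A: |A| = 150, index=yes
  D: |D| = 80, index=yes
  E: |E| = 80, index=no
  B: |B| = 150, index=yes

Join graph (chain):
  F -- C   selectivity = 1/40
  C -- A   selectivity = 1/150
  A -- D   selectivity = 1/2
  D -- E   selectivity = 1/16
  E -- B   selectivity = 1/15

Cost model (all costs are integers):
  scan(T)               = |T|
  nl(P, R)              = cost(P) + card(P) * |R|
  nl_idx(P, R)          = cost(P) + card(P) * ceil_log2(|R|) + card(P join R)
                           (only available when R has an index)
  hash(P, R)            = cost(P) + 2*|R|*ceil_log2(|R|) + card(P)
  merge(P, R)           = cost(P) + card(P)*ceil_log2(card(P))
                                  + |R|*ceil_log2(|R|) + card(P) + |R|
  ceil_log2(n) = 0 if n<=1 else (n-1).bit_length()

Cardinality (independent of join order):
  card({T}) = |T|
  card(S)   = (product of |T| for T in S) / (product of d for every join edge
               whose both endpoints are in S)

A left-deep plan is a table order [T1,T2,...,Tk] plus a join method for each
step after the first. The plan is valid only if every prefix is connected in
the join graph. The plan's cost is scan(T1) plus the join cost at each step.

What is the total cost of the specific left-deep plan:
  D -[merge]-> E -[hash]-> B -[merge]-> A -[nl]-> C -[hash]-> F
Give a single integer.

24218230

step 1: scan D: cost=80, card=80
step 2: join E via merge
    card(P join E) = 80*80/(16) = 400
    cost = 80 + 80*7 + 80*7 + 80 + 80 = 1360
step 3: join B via hash
    card(P join B) = 400*150/(15) = 4000
    cost = 1360 + 2*150*8 + 400 = 4160
step 4: join A via merge
    card(P join A) = 4000*150/(2) = 300000
    cost = 4160 + 4000*12 + 150*8 + 4000 + 150 = 57510
step 5: join C via nl
    card(P join C) = 300000*80/(150) = 160000
    cost = 57510 + 300000*80 = 24057510
step 6: join F via hash
    card(P join F) = 160000*60/(40) = 240000
    cost = 24057510 + 2*60*6 + 160000 = 24218230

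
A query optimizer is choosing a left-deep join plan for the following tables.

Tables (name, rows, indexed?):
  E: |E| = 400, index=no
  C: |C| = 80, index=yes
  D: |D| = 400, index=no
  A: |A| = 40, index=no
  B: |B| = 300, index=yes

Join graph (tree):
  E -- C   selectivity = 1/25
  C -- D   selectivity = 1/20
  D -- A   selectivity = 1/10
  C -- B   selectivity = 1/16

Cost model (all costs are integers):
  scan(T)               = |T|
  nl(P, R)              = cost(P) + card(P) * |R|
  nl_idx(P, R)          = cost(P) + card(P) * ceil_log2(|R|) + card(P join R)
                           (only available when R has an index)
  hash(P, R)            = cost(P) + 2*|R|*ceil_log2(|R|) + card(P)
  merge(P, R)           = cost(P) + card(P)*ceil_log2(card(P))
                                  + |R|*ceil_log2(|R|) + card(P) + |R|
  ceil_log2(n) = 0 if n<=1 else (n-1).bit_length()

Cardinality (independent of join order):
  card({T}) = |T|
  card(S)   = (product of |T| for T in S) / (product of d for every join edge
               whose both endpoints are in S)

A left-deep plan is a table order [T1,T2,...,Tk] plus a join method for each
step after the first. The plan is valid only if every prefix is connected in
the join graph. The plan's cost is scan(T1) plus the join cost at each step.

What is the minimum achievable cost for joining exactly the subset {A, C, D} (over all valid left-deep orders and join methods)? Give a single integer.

Selinger DP over subsets of {A,C,D}:
  {C}: scan cost=80, card=80
  {D}: scan cost=400, card=400
  {A}: scan cost=40, card=40
  {CD}: card=1600; try (C,hash)→1920, (D,merge)→4720, (C,nl_idx)→4800, (C,merge)→5040, (D,hash)→7360, (D,nl)→32080 …(+1); best=1920 via (C,hash)
  {AD}: card=1600; try (A,hash)→1280, (D,merge)→4320, (A,merge)→4680, (D,hash)→7280, (D,nl)→16040, (A,nl)→16400; best=1280 via (A,hash)
  {ACD}: card=6400; try (C,hash)→4000, (A,hash)→4000, (C,nl_idx)→18880, (C,merge)→21120, (A,merge)→21400, (A,nl)→65920 …(+1); best=4000 via (C,hash)

4000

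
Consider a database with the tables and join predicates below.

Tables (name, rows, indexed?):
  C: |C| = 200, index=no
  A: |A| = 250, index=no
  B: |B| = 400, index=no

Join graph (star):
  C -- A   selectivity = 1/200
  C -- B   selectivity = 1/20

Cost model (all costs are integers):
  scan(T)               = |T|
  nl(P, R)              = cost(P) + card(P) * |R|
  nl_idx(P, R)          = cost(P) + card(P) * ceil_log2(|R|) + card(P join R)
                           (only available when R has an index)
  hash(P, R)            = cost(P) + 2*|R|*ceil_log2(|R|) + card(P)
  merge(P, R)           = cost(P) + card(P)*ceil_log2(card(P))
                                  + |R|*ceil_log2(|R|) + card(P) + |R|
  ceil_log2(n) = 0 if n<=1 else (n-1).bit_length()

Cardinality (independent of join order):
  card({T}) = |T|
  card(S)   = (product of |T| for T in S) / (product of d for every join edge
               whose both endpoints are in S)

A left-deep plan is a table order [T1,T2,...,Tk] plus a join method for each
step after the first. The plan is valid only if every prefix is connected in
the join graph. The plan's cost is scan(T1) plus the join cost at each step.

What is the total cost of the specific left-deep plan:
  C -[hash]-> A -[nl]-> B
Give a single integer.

104400

step 1: scan C: cost=200, card=200
step 2: join A via hash
    card(P join A) = 200*250/(200) = 250
    cost = 200 + 2*250*8 + 200 = 4400
step 3: join B via nl
    card(P join B) = 250*400/(20) = 5000
    cost = 4400 + 250*400 = 104400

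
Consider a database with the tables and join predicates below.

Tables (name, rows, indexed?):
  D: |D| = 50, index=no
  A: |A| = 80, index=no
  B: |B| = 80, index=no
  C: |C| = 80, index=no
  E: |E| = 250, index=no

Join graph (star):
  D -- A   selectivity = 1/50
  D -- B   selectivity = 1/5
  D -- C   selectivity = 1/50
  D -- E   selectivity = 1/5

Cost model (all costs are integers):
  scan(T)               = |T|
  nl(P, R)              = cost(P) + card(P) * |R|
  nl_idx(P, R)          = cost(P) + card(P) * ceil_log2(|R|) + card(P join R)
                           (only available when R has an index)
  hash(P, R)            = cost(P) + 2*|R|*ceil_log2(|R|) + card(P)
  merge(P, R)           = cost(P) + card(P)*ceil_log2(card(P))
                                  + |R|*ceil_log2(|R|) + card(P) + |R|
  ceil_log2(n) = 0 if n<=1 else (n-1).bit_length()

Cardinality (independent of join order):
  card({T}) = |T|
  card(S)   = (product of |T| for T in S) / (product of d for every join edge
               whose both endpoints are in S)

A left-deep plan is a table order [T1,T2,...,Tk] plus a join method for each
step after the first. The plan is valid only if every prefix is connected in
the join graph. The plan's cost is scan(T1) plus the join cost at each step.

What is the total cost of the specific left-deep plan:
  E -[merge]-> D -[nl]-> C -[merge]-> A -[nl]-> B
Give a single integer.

step 1: scan E: cost=250, card=250
step 2: join D via merge
    card(P join D) = 250*50/(5) = 2500
    cost = 250 + 250*8 + 50*6 + 250 + 50 = 2850
step 3: join C via nl
    card(P join C) = 2500*80/(50) = 4000
    cost = 2850 + 2500*80 = 202850
step 4: join A via merge
    card(P join A) = 4000*80/(50) = 6400
    cost = 202850 + 4000*12 + 80*7 + 4000 + 80 = 255490
step 5: join B via nl
    card(P join B) = 6400*80/(5) = 102400
    cost = 255490 + 6400*80 = 767490

767490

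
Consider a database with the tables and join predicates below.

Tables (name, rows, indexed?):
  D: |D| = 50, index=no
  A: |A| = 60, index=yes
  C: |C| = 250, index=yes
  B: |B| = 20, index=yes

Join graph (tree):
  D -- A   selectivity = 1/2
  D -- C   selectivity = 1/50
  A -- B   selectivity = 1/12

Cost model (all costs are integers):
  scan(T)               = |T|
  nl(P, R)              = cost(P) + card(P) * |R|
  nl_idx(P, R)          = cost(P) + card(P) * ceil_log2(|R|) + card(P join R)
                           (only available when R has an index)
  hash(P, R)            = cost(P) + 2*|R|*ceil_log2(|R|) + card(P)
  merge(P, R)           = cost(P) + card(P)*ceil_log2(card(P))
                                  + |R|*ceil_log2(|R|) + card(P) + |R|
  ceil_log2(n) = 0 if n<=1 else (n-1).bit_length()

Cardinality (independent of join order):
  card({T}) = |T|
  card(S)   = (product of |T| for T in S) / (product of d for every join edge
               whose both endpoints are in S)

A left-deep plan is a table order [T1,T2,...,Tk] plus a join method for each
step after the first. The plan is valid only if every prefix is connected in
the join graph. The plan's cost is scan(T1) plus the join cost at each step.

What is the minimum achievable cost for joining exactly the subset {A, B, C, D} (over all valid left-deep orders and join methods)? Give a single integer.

7440

Selinger DP over subsets of {A,B,C,D}:
  {D}: scan cost=50, card=50
  {A}: scan cost=60, card=60
  {C}: scan cost=250, card=250
  {B}: scan cost=20, card=20
  {AD}: card=1500; try (D,hash)→720, (A,hash)→820, (A,merge)→820, (D,merge)→830, (A,nl_idx)→1850, (A,nl)→3050 …(+1); best=720 via (D,hash)
  {CD}: card=250; try (C,nl_idx)→700, (D,hash)→1100, (C,merge)→2650, (D,merge)→2850, (C,hash)→4100, (C,nl)→12550 …(+1); best=700 via (C,nl_idx)
  {AB}: card=100; try (A,nl_idx)→240, (B,hash)→320, (B,nl_idx)→460, (A,merge)→560, (B,merge)→600, (A,hash)→760 …(+2); best=240 via (A,nl_idx)
  {ACD}: card=7500; try (A,hash)→1670, (A,merge)→3370, (C,hash)→6220, (A,nl_idx)→9700, (A,nl)→15700, (C,nl_idx)→20220 …(+2); best=1670 via (A,hash)
  {ABD}: card=2500; try (D,hash)→940, (D,merge)→1390, (B,hash)→2420, (D,nl)→5240, (B,nl_idx)→10720, (B,merge)→18840 …(+1); best=940 via (D,hash)
  {ABCD}: card=12500; try (C,hash)→7440, (B,hash)→9370, (C,nl_idx)→33440, (C,merge)→35690, (B,nl_idx)→51670, (B,merge)→106790 …(+2); best=7440 via (C,hash)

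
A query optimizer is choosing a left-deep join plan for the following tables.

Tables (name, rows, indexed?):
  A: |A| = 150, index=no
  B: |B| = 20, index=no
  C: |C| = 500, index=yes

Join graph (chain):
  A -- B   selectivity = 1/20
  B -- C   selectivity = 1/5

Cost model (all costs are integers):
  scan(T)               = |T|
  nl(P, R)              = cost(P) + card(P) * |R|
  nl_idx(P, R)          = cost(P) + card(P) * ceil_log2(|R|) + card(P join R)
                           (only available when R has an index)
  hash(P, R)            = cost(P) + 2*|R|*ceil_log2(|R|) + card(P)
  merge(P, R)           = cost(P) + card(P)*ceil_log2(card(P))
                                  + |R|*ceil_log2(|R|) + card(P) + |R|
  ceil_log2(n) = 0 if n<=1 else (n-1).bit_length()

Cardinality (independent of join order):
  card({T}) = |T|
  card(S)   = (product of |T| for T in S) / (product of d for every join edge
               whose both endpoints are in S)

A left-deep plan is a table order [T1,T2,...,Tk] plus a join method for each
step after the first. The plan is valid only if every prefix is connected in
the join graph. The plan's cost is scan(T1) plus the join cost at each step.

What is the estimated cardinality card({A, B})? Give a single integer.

Tables in S: A(150), B(20)
Edges inside S: A-B(d=20)
numerator = 150 * 20 = 3000
denominator = 20 = 20
card(S) = 3000 / 20 = 150

150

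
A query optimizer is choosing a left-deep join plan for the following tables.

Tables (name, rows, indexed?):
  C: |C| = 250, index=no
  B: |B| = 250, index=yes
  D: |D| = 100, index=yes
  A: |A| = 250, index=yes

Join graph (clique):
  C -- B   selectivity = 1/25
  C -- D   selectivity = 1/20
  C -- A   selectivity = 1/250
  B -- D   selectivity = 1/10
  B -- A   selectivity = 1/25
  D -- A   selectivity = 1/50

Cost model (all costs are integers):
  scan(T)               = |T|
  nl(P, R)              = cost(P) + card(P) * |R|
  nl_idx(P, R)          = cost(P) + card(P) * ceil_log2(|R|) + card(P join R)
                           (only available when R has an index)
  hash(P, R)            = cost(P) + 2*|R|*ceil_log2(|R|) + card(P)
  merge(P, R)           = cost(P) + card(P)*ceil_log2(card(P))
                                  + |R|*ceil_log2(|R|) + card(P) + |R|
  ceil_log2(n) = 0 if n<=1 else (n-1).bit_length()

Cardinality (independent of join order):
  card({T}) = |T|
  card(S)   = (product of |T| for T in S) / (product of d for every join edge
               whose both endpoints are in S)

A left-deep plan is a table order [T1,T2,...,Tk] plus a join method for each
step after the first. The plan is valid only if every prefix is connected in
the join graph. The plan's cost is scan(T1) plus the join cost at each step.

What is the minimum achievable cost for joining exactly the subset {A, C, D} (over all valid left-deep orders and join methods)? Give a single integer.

4150

Selinger DP over subsets of {A,C,D}:
  {C}: scan cost=250, card=250
  {D}: scan cost=100, card=100
  {A}: scan cost=250, card=250
  {CD}: card=1250; try (D,hash)→1900, (C,merge)→3150, (D,nl_idx)→3250, (D,merge)→3300, (C,hash)→4200, (C,nl)→25100 …(+1); best=1900 via (D,hash)
  {AC}: card=250; try (A,nl_idx)→2500, (C,hash)→4500, (A,hash)→4500, (C,merge)→4750, (A,merge)→4750, (C,nl)→62750 …(+1); best=2500 via (A,nl_idx)
  {AD}: card=500; try (A,nl_idx)→1400, (D,hash)→1900, (D,nl_idx)→2500, (A,merge)→3150, (D,merge)→3300, (A,hash)→4200 …(+2); best=1400 via (A,nl_idx)
  {ACD}: card=25; try (D,hash)→4150, (D,nl_idx)→4275, (D,merge)→5550, (C,hash)→5900, (A,hash)→7150, (C,merge)→8650 …(+5); best=4150 via (D,hash)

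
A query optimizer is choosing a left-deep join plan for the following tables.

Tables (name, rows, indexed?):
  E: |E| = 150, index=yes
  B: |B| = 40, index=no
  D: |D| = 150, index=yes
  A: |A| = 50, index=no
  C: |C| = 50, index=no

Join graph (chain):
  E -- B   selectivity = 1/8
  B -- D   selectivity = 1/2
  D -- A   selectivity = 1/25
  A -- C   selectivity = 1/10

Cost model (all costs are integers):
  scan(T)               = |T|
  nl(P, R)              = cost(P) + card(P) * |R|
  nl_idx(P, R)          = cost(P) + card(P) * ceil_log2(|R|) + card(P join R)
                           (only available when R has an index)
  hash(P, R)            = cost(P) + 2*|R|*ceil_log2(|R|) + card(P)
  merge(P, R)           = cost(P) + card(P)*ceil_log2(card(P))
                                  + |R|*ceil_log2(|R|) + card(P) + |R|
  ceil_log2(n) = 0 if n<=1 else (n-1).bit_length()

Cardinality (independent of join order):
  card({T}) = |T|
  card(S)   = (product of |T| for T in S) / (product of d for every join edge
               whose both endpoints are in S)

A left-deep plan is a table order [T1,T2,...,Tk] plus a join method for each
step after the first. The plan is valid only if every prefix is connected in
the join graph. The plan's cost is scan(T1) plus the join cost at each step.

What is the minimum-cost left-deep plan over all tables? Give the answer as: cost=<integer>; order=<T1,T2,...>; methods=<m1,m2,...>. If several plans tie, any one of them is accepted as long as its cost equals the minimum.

cost=36030; order=A,D,C,B,E; methods=nl_idx,hash,hash,hash

Selinger DP (subsets sized 1..n):
  {E}: scan cost=150, card=150
  {B}: scan cost=40, card=40
  {D}: scan cost=150, card=150
  {A}: scan cost=50, card=50
  {C}: scan cost=50, card=50
  {BE}: card=750; try (B,hash)→780, (E,nl_idx)→1110, (E,merge)→1670, (B,merge)→1780, (E,hash)→2480, (E,nl)→6040 …(+1); best=780 via (B,hash)
  {BD}: card=3000; try (B,hash)→780, (D,merge)→1670, (B,merge)→1780, (D,hash)→2480, (D,nl_idx)→3360, (D,nl)→6040 …(+1); best=780 via (B,hash)
  {AD}: card=300; try (D,nl_idx)→750, (A,hash)→900, (D,merge)→1750, (A,merge)→1850, (D,hash)→2500, (D,nl)→7550 …(+1); best=750 via (D,nl_idx)
  {AC}: card=250; try (C,hash)→700, (A,hash)→700, (C,merge)→750, (A,merge)→750, (C,nl)→2550, (A,nl)→2550; best=700 via (C,hash)
  {BDE}: card=56250; try (D,hash)→3930, (E,hash)→6180, (D,merge)→10380, (E,merge)→41130, (D,nl_idx)→63030, (E,nl_idx)→81030 …(+2); best=3930 via (D,hash)
  {ABD}: card=6000; try (B,hash)→1530, (B,merge)→4030, (A,hash)→4380, (B,nl)→12750, (A,merge)→40130, (A,nl)→150780; best=1530 via (B,hash)
  {ACD}: card=1500; try (C,hash)→1650, (D,hash)→3350, (C,merge)→4100, (D,nl_idx)→4200, (D,merge)→4300, (C,nl)→15750 …(+1); best=1650 via (C,hash)
  {ABDE}: card=112500; try (E,hash)→9930, (A,hash)→60780, (E,merge)→86880, (E,nl_idx)→162030, (E,nl)→901530, (A,merge)→960530 …(+1); best=9930 via (E,hash)
  {ABCD}: card=30000; try (B,hash)→3630, (C,hash)→8130, (B,merge)→19930, (B,nl)→61650, (C,merge)→85880, (C,nl)→301530; best=3630 via (B,hash)
  {ABCDE}: card=562500; try (E,hash)→36030, (C,hash)→123030, (E,merge)→484980, (E,nl_idx)→806130, (C,merge)→2035280, (E,nl)→4503630 …(+1); best=36030 via (E,hash)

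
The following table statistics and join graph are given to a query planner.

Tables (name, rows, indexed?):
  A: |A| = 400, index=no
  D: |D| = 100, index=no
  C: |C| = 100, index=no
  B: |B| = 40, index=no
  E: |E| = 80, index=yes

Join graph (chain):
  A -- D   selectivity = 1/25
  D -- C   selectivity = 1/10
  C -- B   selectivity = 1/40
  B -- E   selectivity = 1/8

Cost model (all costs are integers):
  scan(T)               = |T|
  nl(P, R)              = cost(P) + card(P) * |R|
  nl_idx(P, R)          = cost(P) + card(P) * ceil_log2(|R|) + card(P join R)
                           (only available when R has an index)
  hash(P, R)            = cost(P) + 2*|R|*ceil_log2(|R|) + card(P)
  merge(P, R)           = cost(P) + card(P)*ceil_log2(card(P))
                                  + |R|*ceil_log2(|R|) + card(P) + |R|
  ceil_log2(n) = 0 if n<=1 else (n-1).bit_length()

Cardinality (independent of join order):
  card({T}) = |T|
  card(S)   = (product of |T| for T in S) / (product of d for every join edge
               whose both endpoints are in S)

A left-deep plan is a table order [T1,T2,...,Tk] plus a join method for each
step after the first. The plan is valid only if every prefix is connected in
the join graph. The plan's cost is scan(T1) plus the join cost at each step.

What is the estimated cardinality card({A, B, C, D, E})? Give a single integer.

160000

Tables in S: A(400), B(40), C(100), D(100), E(80)
Edges inside S: A-D(d=25), D-C(d=10), C-B(d=40), B-E(d=8)
numerator = 400 * 40 * 100 * 100 * 80 = 12800000000
denominator = 25 * 10 * 40 * 8 = 80000
card(S) = 12800000000 / 80000 = 160000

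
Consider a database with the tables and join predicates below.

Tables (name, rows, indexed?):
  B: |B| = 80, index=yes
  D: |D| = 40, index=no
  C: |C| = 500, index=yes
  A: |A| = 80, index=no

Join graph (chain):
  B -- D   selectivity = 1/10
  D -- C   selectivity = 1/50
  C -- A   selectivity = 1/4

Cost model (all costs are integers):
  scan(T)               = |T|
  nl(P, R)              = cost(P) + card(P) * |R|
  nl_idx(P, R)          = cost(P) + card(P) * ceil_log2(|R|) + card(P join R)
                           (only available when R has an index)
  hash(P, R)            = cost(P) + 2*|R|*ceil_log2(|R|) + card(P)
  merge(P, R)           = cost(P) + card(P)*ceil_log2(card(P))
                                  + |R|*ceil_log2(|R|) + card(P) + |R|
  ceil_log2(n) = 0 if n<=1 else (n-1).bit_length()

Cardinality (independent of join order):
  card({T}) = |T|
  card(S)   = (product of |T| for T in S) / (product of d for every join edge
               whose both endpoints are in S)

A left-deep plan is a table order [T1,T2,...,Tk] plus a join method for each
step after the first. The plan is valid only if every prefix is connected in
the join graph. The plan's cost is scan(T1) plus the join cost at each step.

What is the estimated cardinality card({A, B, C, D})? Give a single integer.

64000

Tables in S: A(80), B(80), C(500), D(40)
Edges inside S: B-D(d=10), D-C(d=50), C-A(d=4)
numerator = 80 * 80 * 500 * 40 = 128000000
denominator = 10 * 50 * 4 = 2000
card(S) = 128000000 / 2000 = 64000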